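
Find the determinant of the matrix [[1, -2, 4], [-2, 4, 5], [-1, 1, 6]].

13

Expand along column 1:
  + 1 · |4 5; 1 6| = 1·(24 − 5) = 19
  − (-2) · |-2 4; 1 6| = −(-2)·(-12 − 4) = -32
  + (-1) · |-2 4; 4 5| = (-1)·(-10 − 16) = 26
Sum: (19) + (-32) + (26) = 13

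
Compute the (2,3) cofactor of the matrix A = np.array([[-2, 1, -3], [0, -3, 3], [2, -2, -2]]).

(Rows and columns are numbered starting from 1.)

-2

Delete row 2 and column 3; the remaining 2×2 submatrix is [-2 1; 2 -2].
Its determinant is (-2)·(-2) − 1·2 = 2.
The cofactor carries sign (−1)^(2+3) = −1, so C_{2,3} = −(2) = -2.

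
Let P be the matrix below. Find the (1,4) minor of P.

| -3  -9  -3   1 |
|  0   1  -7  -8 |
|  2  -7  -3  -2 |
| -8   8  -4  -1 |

The minor is 312.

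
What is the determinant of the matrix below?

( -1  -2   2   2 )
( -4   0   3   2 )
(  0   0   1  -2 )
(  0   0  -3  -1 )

The matrix is block upper-triangular with a 2×2 block and a 2×2 block on the diagonal, so its determinant equals the product of the determinants of the diagonal blocks.
det of the 2×2 block = -8
det of the 2×2 block = -7
det = (-8)·(-7) = 56

56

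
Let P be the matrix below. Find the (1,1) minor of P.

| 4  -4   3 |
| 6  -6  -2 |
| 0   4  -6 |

44

Delete row 1 and column 1; the remaining 2×2 submatrix is [-6 -2; 4 -6].
Its determinant is (-6)·(-6) − (-2)·4 = 44.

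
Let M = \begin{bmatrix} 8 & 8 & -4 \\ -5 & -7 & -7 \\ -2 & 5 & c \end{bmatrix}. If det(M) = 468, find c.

Expanding along the row containing c, det(M) is linear in c: det(M) = (-16)·c + (548).
Set (-16)·c + (548) = 468  ⇒  (-16)·c = -80  ⇒  c = 5.

5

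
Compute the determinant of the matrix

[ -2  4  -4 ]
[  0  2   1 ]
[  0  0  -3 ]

The determinant is 12.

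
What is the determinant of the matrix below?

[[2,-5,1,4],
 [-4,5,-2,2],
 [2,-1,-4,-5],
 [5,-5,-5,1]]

Expand along row 1:
  + (2) · M_11   where M_11 = det([5 -2 2; -1 -4 -5; -5 -5 1]) = -227
  − (-5) · M_12   where M_12 = det([-4 -2 2; 2 -4 -5; 5 -5 1]) = 190
  + (1) · M_13   where M_13 = det([-4 5 2; 2 -1 -5; 5 -5 1]) = -41
  − (4) · M_14   where M_14 = det([-4 5 -2; 2 -1 -4; 5 -5 -5]) = 20
det = (+1)·(2)·(-227) + (-1)·(-5)·(190) + (+1)·(1)·(-41) + (-1)·(4)·(20) = 375

375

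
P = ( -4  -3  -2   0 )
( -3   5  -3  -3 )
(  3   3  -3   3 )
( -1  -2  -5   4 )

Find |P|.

Expand along row 1 (it has 1 zero):
  + (-4) · M_11   where M_11 = det([5 -3 -3; 3 -3 3; -2 -5 4]) = 132
  − (-3) · M_12   where M_12 = det([-3 -3 -3; 3 -3 3; -1 -5 4]) = 90
  + (-2) · M_13   where M_13 = det([-3 5 -3; 3 3 3; -1 -2 4]) = -120
det = (+1)·(-4)·(132) + (-1)·(-3)·(90) + (+1)·(-2)·(-120) = -18

-18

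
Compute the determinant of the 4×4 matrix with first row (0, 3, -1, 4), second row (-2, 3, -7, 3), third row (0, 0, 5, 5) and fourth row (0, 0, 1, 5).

120

The matrix is block upper-triangular with a 2×2 block and a 2×2 block on the diagonal, so its determinant equals the product of the determinants of the diagonal blocks.
det of the 2×2 block = 6
det of the 2×2 block = 20
det = (6)·(20) = 120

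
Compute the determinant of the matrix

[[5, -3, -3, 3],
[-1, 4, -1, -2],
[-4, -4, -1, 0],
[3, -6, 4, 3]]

Expand along row 3 (it has 1 zero):
  + (-4) · M_31   where M_31 = det([-3 -3 3; 4 -1 -2; -6 4 3]) = 15
  − (-4) · M_32   where M_32 = det([5 -3 3; -1 -1 -2; 3 4 3]) = 31
  + (-1) · M_33   where M_33 = det([5 -3 3; -1 4 -2; 3 -6 3]) = -9
det = (+1)·(-4)·(15) + (-1)·(-4)·(31) + (+1)·(-1)·(-9) = 73

73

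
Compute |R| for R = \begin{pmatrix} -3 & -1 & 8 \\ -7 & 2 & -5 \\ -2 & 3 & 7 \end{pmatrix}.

-282

Expand along column 1:
  + (-3) · |2 -5; 3 7| = (-3)·(14 − (-15)) = -87
  − (-7) · |-1 8; 3 7| = −(-7)·(-7 − 24) = -217
  + (-2) · |-1 8; 2 -5| = (-2)·(5 − 16) = 22
Sum: (-87) + (-217) + (22) = -282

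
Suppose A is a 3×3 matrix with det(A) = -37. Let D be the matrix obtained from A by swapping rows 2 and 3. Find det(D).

The determinant is 37.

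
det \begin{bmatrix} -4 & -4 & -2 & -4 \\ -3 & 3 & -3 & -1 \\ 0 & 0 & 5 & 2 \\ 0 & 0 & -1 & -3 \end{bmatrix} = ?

The determinant is 312.

The matrix is block upper-triangular with a 2×2 block and a 2×2 block on the diagonal, so its determinant equals the product of the determinants of the diagonal blocks.
det of the 2×2 block = -24
det of the 2×2 block = -13
det = (-24)·(-13) = 312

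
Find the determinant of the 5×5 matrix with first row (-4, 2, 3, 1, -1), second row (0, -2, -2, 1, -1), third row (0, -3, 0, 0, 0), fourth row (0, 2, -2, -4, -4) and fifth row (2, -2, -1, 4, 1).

312

Expand along row 3 (it has 4 zeros):
  − (-3) · M_32   where M_32 = det([-4 3 1 -1; 0 -2 1 -1; 0 -2 -4 -4; 2 -1 4 1]) = 104
det = (-1)·(-3)·(104) = 312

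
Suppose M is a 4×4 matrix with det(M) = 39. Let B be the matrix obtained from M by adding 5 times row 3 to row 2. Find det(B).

Adding a multiple of one row to another leaves the determinant unchanged.
det(B) = (1)·(39) = 39

|B| = 39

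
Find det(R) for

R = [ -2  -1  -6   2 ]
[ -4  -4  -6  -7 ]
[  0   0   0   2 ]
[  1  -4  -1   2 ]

140

Expand along row 3 (it has 3 zeros):
  − (2) · M_34   where M_34 = det([-2 -1 -6; -4 -4 -6; 1 -4 -1]) = -70
det = (-1)·(2)·(-70) = 140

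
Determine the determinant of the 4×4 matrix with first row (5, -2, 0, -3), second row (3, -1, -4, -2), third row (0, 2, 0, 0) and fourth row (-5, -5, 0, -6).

Expand along row 3 (it has 3 zeros):
  − (2) · M_32   where M_32 = det([5 0 -3; 3 -4 -2; -5 0 -6]) = 180
det = (-1)·(2)·(180) = -360

-360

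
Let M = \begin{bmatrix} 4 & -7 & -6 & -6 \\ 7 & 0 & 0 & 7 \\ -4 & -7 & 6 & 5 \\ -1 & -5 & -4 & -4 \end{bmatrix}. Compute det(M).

The determinant is 2170.

Expand along row 2 (it has 2 zeros):
  − (7) · M_21   where M_21 = det([-7 -6 -6; -7 6 5; -5 -4 -4]) = -2
  + (7) · M_24   where M_24 = det([4 -7 -6; -4 -7 6; -1 -5 -4]) = 308
det = (-1)·(7)·(-2) + (+1)·(7)·(308) = 2170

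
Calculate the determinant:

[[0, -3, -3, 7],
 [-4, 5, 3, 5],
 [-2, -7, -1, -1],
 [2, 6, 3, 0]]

Expand along row 1 (it has 1 zero):
  − (-3) · M_12   where M_12 = det([-4 3 5; -2 -1 -1; 2 3 0]) = -38
  + (-3) · M_13   where M_13 = det([-4 5 5; -2 -7 -1; 2 6 0]) = -24
  − (7) · M_14   where M_14 = det([-4 5 3; -2 -7 -1; 2 6 3]) = 86
det = (-1)·(-3)·(-38) + (+1)·(-3)·(-24) + (-1)·(7)·(86) = -644

The determinant is -644.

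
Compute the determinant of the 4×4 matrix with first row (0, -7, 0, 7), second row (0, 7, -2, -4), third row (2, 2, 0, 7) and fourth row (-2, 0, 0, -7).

The determinant is 56.

Expand along column 3 (it has 3 zeros):
  − (-2) · M_23   where M_23 = det([0 -7 7; 2 2 7; -2 0 -7]) = 28
det = (-1)·(-2)·(28) = 56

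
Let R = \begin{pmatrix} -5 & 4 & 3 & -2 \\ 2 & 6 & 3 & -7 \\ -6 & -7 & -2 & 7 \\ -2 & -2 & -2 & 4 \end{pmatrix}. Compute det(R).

86

Expand along row 1:
  + (-5) · M_11   where M_11 = det([6 3 -7; -7 -2 7; -2 -2 4]) = 8
  − (4) · M_12   where M_12 = det([2 3 -7; -6 -2 7; -2 -2 4]) = -14
  + (3) · M_13   where M_13 = det([2 6 -7; -6 -7 7; -2 -2 4]) = 46
  − (-2) · M_14   where M_14 = det([2 6 3; -6 -7 -2; -2 -2 -2]) = -34
det = (+1)·(-5)·(8) + (-1)·(4)·(-14) + (+1)·(3)·(46) + (-1)·(-2)·(-34) = 86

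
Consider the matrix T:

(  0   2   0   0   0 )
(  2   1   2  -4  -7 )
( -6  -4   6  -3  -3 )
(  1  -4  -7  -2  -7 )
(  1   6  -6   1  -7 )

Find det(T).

Expand along row 1 (it has 4 zeros):
  − (2) · M_12   where M_12 = det([2 2 -4 -7; -6 6 -3 -3; 1 -7 -2 -7; 1 -6 1 -7]) = 1509
det = (-1)·(2)·(1509) = -3018

|T| = -3018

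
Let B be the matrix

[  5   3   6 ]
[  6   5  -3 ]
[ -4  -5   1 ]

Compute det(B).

Expand along row 1:
  + 5 · |5 -3; -5 1| = 5·(5 − 15) = -50
  − 3 · |6 -3; -4 1| = −3·(6 − 12) = 18
  + 6 · |6 5; -4 -5| = 6·(-30 − (-20)) = -60
Sum: (-50) + (18) + (-60) = -92

-92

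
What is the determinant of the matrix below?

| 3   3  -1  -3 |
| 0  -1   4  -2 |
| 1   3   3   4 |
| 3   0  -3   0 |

-348

Expand along row 4 (it has 2 zeros):
  − (3) · M_41   where M_41 = det([3 -1 -3; -1 4 -2; 3 3 4]) = 113
  − (-3) · M_43   where M_43 = det([3 3 -3; 0 -1 -2; 1 3 4]) = -3
det = (-1)·(3)·(113) + (-1)·(-3)·(-3) = -348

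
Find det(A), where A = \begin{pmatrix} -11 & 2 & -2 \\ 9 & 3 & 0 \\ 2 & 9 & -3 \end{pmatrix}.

Expand along row 2:
  − 9 · |2 -2; 9 -3| = −9·(-6 − (-18)) = -108
  + 3 · |-11 -2; 2 -3| = 3·(33 − (-4)) = 111
Sum: (-108) + (111) = 3

det(A) = 3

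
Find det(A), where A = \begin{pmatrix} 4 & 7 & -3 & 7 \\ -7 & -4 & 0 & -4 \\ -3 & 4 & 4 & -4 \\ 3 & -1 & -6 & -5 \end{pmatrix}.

det(A) = -3048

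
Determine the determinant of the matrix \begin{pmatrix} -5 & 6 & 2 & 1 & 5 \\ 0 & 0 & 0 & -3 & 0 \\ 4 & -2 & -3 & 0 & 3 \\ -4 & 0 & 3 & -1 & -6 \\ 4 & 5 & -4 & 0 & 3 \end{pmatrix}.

The determinant is 525.

Expand along row 2 (it has 4 zeros):
  + (-3) · M_24   where M_24 = det([-5 6 2 5; 4 -2 -3 3; -4 0 3 -6; 4 5 -4 3]) = -175
det = (+1)·(-3)·(-175) = 525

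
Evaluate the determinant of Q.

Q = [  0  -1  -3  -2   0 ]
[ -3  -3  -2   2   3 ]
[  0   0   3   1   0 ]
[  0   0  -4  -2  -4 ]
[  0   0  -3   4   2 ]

Q is block upper-triangular with a 2×2 block and a 3×3 block on the diagonal, so its determinant equals the product of the determinants of the diagonal blocks.
det of the 2×2 block = -3
det of the 3×3 block = 56
det = (-3)·(56) = -168

det(Q) = -168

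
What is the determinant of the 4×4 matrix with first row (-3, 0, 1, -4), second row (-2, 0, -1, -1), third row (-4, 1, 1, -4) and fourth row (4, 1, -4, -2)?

55

Expand along column 2 (it has 2 zeros):
  − (1) · M_32   where M_32 = det([-3 1 -4; -2 -1 -1; 4 -4 -2]) = -50
  + (1) · M_42   where M_42 = det([-3 1 -4; -2 -1 -1; -4 1 -4]) = 5
det = (-1)·(1)·(-50) + (+1)·(1)·(5) = 55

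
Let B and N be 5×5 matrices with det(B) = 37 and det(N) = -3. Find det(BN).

det(BN) = det(B)·det(N) = (37)·(-3) = -111

det(BN) = -111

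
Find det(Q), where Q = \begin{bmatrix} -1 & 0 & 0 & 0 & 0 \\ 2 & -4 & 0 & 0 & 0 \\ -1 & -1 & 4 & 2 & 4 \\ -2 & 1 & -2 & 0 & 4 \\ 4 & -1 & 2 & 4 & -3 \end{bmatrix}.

The determinant is -368.

Q is block lower-triangular with a 2×2 block and a 3×3 block on the diagonal, so its determinant equals the product of the determinants of the diagonal blocks.
det of the 2×2 block = 4
det of the 3×3 block = -92
det = (4)·(-92) = -368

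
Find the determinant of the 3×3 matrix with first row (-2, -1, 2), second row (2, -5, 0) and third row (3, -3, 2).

42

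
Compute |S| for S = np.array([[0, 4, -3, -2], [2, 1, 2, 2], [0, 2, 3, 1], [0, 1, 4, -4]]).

|S| = 202

Expand along column 1 (it has 3 zeros):
  − (2) · M_21   where M_21 = det([4 -3 -2; 2 3 1; 1 4 -4]) = -101
det = (-1)·(2)·(-101) = 202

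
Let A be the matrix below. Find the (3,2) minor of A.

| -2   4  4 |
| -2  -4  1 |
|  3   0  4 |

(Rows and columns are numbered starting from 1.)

6

Delete row 3 and column 2; the remaining 2×2 submatrix is [-2 4; -2 1].
Its determinant is (-2)·1 − 4·(-2) = 6.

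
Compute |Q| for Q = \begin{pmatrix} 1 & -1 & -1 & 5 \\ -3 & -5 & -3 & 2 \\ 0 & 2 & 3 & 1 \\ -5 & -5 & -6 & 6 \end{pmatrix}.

-264

Expand along row 3 (it has 1 zero):
  − (2) · M_32   where M_32 = det([1 -1 5; -3 -3 2; -5 -6 6]) = 1
  + (3) · M_33   where M_33 = det([1 -1 5; -3 -5 2; -5 -5 6]) = -78
  − (1) · M_34   where M_34 = det([1 -1 -1; -3 -5 -3; -5 -5 -6]) = 28
det = (-1)·(2)·(1) + (+1)·(3)·(-78) + (-1)·(1)·(28) = -264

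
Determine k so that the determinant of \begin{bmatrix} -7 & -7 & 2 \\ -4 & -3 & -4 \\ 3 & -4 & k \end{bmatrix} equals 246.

k = 0

Expanding along the row containing k, det(B) is linear in k: det(B) = (-7)·k + (246).
Set (-7)·k + (246) = 246  ⇒  (-7)·k = 0  ⇒  k = 0.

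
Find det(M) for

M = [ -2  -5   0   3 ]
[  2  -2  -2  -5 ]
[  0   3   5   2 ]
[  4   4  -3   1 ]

Expand along row 1 (it has 1 zero):
  + (-2) · M_11   where M_11 = det([-2 -2 -5; 3 5 2; 4 -3 1]) = 113
  − (-5) · M_12   where M_12 = det([2 -2 -5; 0 5 2; 4 -3 1]) = 106
  − (3) · M_14   where M_14 = det([2 -2 -2; 0 3 5; 4 4 -3]) = -74
det = (+1)·(-2)·(113) + (-1)·(-5)·(106) + (-1)·(3)·(-74) = 526

det(M) = 526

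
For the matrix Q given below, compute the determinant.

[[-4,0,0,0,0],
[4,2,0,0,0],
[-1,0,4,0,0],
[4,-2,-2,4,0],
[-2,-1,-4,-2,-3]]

Q is lower triangular, so det(Q) is the product of the diagonal entries:
det = (-4) · (2) · (4) · (4) · (-3) = 384

384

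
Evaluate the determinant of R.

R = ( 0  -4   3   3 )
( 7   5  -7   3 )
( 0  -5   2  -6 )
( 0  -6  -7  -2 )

-2821

Expand along column 1 (it has 3 zeros):
  − (7) · M_21   where M_21 = det([-4 3 3; -5 2 -6; -6 -7 -2]) = 403
det = (-1)·(7)·(403) = -2821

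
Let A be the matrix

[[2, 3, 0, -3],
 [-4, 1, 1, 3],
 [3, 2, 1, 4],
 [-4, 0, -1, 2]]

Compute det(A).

|A| = 166

Expand along row 1 (it has 1 zero):
  + (2) · M_11   where M_11 = det([1 1 3; 2 1 4; 0 -1 2]) = -4
  − (3) · M_12   where M_12 = det([-4 1 3; 3 1 4; -4 -1 2]) = -43
  − (-3) · M_14   where M_14 = det([-4 1 1; 3 2 1; -4 0 -1]) = 15
det = (+1)·(2)·(-4) + (-1)·(3)·(-43) + (-1)·(-3)·(15) = 166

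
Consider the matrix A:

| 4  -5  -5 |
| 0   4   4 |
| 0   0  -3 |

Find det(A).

A is upper triangular, so det(A) is the product of the diagonal entries:
det = (4) · (4) · (-3) = -48

The determinant is -48.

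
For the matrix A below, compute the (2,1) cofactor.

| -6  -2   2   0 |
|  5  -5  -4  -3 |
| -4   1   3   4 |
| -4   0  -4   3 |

56

Delete row 2 and column 1; the remaining 3×3 submatrix is [-2 2 0; 1 3 4; 0 -4 3].
Its determinant is -56.
The cofactor carries sign (−1)^(2+1) = −1, so C_{2,1} = −(-56) = 56.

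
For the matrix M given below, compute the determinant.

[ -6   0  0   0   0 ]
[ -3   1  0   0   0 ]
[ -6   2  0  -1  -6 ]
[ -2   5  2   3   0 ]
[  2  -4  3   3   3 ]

det(M) = -144

M is block lower-triangular with a 2×2 block and a 3×3 block on the diagonal, so its determinant equals the product of the determinants of the diagonal blocks.
det of the 2×2 block = -6
det of the 3×3 block = 24
det = (-6)·(24) = -144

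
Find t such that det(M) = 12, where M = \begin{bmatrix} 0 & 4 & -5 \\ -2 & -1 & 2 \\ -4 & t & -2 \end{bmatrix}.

t = 4

Expanding along the column containing t, det(M) is linear in t: det(M) = (10)·t + (-28).
Set (10)·t + (-28) = 12  ⇒  (10)·t = 40  ⇒  t = 4.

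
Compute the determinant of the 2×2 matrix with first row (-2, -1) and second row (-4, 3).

-10

det = (-2)·3 − (-1)·(-4) = -6 − 4 = -10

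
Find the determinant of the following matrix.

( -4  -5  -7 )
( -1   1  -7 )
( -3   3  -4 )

Expand along column 1:
  + (-4) · |1 -7; 3 -4| = (-4)·(-4 − (-21)) = -68
  − (-1) · |-5 -7; 3 -4| = −(-1)·(20 − (-21)) = 41
  + (-3) · |-5 -7; 1 -7| = (-3)·(35 − (-7)) = -126
Sum: (-68) + (41) + (-126) = -153

-153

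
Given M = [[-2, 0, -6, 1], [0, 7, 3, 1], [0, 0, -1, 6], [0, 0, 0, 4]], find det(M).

56

M is upper triangular, so det(M) is the product of the diagonal entries:
det = (-2) · (7) · (-1) · (4) = 56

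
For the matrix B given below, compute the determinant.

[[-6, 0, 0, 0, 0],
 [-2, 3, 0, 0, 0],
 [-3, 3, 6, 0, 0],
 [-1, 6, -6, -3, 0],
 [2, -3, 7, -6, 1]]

The determinant is 324.

B is lower triangular, so det(B) is the product of the diagonal entries:
det = (-6) · (3) · (6) · (-3) · (1) = 324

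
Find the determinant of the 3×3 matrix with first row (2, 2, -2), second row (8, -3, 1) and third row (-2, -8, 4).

Expand along row 1:
  + 2 · |-3 1; -8 4| = 2·(-12 − (-8)) = -8
  − 2 · |8 1; -2 4| = −2·(32 − (-2)) = -68
  + (-2) · |8 -3; -2 -8| = (-2)·(-64 − 6) = 140
Sum: (-8) + (-68) + (140) = 64

64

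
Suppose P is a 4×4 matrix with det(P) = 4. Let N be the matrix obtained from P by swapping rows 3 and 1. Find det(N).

det(N) = -4

Swapping two rows multiplies the determinant by −1.
det(N) = (-1)·(4) = -4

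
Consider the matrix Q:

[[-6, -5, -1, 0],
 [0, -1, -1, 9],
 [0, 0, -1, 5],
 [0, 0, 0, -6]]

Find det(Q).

36

Q is upper triangular, so det(Q) is the product of the diagonal entries:
det = (-6) · (-1) · (-1) · (-6) = 36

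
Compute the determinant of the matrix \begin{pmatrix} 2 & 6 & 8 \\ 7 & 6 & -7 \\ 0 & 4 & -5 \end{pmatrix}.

Expand along column 1:
  + 2 · |6 -7; 4 -5| = 2·(-30 − (-28)) = -4
  − 7 · |6 8; 4 -5| = −7·(-30 − 32) = 434
Sum: (-4) + (434) = 430

430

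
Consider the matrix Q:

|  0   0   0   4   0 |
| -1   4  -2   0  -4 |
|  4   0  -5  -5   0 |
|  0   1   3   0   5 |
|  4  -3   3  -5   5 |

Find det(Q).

-1648

Expand along row 1 (it has 4 zeros):
  − (4) · M_14   where M_14 = det([-1 4 -2 -4; 4 0 -5 0; 0 1 3 5; 4 -3 3 5]) = 412
det = (-1)·(4)·(412) = -1648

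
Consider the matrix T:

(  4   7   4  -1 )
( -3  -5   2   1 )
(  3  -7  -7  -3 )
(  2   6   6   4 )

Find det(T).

det(T) = 930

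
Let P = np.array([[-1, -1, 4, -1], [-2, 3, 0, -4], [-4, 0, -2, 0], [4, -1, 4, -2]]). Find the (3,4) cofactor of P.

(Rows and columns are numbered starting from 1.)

Delete row 3 and column 4; the remaining 3×3 submatrix is [-1 -1 4; -2 3 0; 4 -1 4].
Its determinant is -60.
The cofactor carries sign (−1)^(3+4) = −1, so C_{3,4} = −(-60) = 60.

The cofactor is 60.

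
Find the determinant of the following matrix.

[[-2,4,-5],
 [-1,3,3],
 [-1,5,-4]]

36

Expand along column 1:
  + (-2) · |3 3; 5 -4| = (-2)·(-12 − 15) = 54
  − (-1) · |4 -5; 5 -4| = −(-1)·(-16 − (-25)) = 9
  + (-1) · |4 -5; 3 3| = (-1)·(12 − (-15)) = -27
Sum: (54) + (9) + (-27) = 36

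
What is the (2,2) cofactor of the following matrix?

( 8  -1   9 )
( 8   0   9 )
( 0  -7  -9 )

The cofactor is -72.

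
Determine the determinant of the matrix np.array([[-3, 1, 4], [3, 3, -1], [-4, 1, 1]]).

Expand along row 1:
  + (-3) · |3 -1; 1 1| = (-3)·(3 − (-1)) = -12
  − 1 · |3 -1; -4 1| = −1·(3 − 4) = 1
  + 4 · |3 3; -4 1| = 4·(3 − (-12)) = 60
Sum: (-12) + (1) + (60) = 49

The determinant is 49.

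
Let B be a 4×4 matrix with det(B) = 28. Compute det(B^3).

det(B^3) = (det B)^3 = (28)^3 = 21952

21952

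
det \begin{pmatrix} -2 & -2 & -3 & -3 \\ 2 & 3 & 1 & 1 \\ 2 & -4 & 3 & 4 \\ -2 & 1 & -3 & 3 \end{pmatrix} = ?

156

Expand along row 1:
  + (-2) · M_11   where M_11 = det([3 1 1; -4 3 4; 1 -3 3]) = 88
  − (-2) · M_12   where M_12 = det([2 1 1; 2 3 4; -2 -3 3]) = 28
  + (-3) · M_13   where M_13 = det([2 3 1; 2 -4 4; -2 1 3]) = -80
  − (-3) · M_14   where M_14 = det([2 3 1; 2 -4 3; -2 1 -3]) = 12
det = (+1)·(-2)·(88) + (-1)·(-2)·(28) + (+1)·(-3)·(-80) + (-1)·(-3)·(12) = 156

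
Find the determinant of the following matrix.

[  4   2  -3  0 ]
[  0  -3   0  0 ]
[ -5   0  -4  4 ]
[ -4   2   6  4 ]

Expand along row 2 (it has 3 zeros):
  + (-3) · M_22   where M_22 = det([4 -3 0; -5 -4 4; -4 6 4]) = -172
det = (+1)·(-3)·(-172) = 516

The determinant is 516.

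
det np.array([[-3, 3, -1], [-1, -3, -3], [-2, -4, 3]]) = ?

92

Expand along row 1:
  + (-3) · |-3 -3; -4 3| = (-3)·(-9 − 12) = 63
  − 3 · |-1 -3; -2 3| = −3·(-3 − 6) = 27
  + (-1) · |-1 -3; -2 -4| = (-1)·(4 − 6) = 2
Sum: (63) + (27) + (2) = 92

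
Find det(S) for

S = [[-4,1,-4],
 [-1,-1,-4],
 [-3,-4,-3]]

The determinant is 57.

Expand along column 1:
  + (-4) · |-1 -4; -4 -3| = (-4)·(3 − 16) = 52
  − (-1) · |1 -4; -4 -3| = −(-1)·(-3 − 16) = -19
  + (-3) · |1 -4; -1 -4| = (-3)·(-4 − 4) = 24
Sum: (52) + (-19) + (24) = 57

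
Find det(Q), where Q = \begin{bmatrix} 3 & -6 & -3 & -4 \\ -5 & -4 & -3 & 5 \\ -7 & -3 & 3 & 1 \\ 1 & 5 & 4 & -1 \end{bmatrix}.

Expand along row 1:
  + (3) · M_11   where M_11 = det([-4 -3 5; -3 3 1; 5 4 -1]) = -113
  − (-6) · M_12   where M_12 = det([-5 -3 5; -7 3 1; 1 4 -1]) = -102
  + (-3) · M_13   where M_13 = det([-5 -4 5; -7 -3 1; 1 5 -1]) = -126
  − (-4) · M_14   where M_14 = det([-5 -4 -3; -7 -3 3; 1 5 4]) = 107
det = (+1)·(3)·(-113) + (-1)·(-6)·(-102) + (+1)·(-3)·(-126) + (-1)·(-4)·(107) = -145

|Q| = -145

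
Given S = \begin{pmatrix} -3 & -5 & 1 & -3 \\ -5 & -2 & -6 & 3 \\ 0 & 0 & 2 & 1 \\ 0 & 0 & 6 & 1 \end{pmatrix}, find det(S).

S is block upper-triangular with a 2×2 block and a 2×2 block on the diagonal, so its determinant equals the product of the determinants of the diagonal blocks.
det of the 2×2 block = -19
det of the 2×2 block = -4
det = (-19)·(-4) = 76

|S| = 76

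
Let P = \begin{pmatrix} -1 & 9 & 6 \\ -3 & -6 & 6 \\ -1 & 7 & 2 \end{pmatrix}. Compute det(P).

|P| = -108

Expand along row 1:
  + (-1) · |-6 6; 7 2| = (-1)·(-12 − 42) = 54
  − 9 · |-3 6; -1 2| = −9·(-6 − (-6)) = 0
  + 6 · |-3 -6; -1 7| = 6·(-21 − 6) = -162
Sum: (54) + (0) + (-162) = -108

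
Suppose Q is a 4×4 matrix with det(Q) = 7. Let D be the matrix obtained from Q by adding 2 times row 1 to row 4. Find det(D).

Adding a multiple of one row to another leaves the determinant unchanged.
det(D) = (1)·(7) = 7

The determinant is 7.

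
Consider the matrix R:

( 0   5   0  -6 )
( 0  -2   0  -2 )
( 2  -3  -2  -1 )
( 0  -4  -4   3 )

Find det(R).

The determinant is -176.

Expand along column 1 (it has 3 zeros):
  + (2) · M_31   where M_31 = det([5 0 -6; -2 0 -2; -4 -4 3]) = -88
det = (+1)·(2)·(-88) = -176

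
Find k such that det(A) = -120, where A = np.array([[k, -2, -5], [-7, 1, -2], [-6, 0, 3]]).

Expanding along the row containing k, det(A) is linear in k: det(A) = (3)·k + (-96).
Set (3)·k + (-96) = -120  ⇒  (3)·k = -24  ⇒  k = -8.

-8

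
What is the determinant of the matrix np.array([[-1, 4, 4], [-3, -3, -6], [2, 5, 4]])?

-54

Expand along row 1:
  + (-1) · |-3 -6; 5 4| = (-1)·(-12 − (-30)) = -18
  − 4 · |-3 -6; 2 4| = −4·(-12 − (-12)) = 0
  + 4 · |-3 -3; 2 5| = 4·(-15 − (-6)) = -36
Sum: (-18) + (0) + (-36) = -54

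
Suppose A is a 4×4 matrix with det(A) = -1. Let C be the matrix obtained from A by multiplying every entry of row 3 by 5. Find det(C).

Scaling one row by 5 multiplies the determinant by 5.
det(C) = (5)·(-1) = -5

The determinant is -5.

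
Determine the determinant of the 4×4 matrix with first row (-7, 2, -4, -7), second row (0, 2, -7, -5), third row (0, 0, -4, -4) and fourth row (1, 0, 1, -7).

-488

Expand along row 3 (it has 2 zeros):
  + (-4) · M_33   where M_33 = det([-7 2 -7; 0 2 -5; 1 0 -7]) = 102
  − (-4) · M_34   where M_34 = det([-7 2 -4; 0 2 -7; 1 0 1]) = -20
det = (+1)·(-4)·(102) + (-1)·(-4)·(-20) = -488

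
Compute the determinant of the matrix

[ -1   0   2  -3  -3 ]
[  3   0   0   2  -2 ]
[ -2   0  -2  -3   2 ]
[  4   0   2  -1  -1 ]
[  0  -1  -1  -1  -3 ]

152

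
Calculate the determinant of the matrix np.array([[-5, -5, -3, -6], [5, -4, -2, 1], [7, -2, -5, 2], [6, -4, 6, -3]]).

1379

Expand along row 1:
  + (-5) · M_11   where M_11 = det([-4 -2 1; -2 -5 2; -4 6 -3]) = -16
  − (-5) · M_12   where M_12 = det([5 -2 1; 7 -5 2; 6 6 -3]) = 21
  + (-3) · M_13   where M_13 = det([5 -4 1; 7 -2 2; 6 -4 -3]) = -78
  − (-6) · M_14   where M_14 = det([5 -4 -2; 7 -2 -5; 6 -4 6]) = 160
det = (+1)·(-5)·(-16) + (-1)·(-5)·(21) + (+1)·(-3)·(-78) + (-1)·(-6)·(160) = 1379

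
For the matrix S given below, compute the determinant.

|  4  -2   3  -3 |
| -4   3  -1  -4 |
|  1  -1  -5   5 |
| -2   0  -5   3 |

Expand along row 4 (it has 1 zero):
  − (-2) · M_41   where M_41 = det([-2 3 -3; 3 -1 -4; -1 -5 5]) = 65
  − (-5) · M_43   where M_43 = det([4 -2 -3; -4 3 -4; 1 -1 5]) = 9
  + (3) · M_44   where M_44 = det([4 -2 3; -4 3 -1; 1 -1 -5]) = -19
det = (-1)·(-2)·(65) + (-1)·(-5)·(9) + (+1)·(3)·(-19) = 118

|S| = 118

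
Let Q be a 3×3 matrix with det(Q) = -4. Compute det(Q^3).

-64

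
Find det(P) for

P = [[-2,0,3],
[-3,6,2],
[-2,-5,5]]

Expand along column 2:
  + 6 · |-2 3; -2 5| = 6·(-10 − (-6)) = -24
  − (-5) · |-2 3; -3 2| = −(-5)·(-4 − (-9)) = 25
Sum: (-24) + (25) = 1

1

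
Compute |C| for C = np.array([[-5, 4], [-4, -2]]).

det(C) = (-5)·(-2) − 4·(-4) = 10 − (-16) = 26

det(C) = 26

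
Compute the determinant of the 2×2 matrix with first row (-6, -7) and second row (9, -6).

99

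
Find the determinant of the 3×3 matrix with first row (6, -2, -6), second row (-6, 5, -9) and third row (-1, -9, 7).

Expand along row 1:
  + 6 · |5 -9; -9 7| = 6·(35 − 81) = -276
  − (-2) · |-6 -9; -1 7| = −(-2)·(-42 − 9) = -102
  + (-6) · |-6 5; -1 -9| = (-6)·(54 − (-5)) = -354
Sum: (-276) + (-102) + (-354) = -732

The determinant is -732.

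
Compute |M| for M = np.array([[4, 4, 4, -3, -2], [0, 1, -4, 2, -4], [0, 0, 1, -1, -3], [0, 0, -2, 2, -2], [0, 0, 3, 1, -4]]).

|M| = 128

M is block upper-triangular with a 2×2 block and a 3×3 block on the diagonal, so its determinant equals the product of the determinants of the diagonal blocks.
det of the 2×2 block = 4
det of the 3×3 block = 32
det = (4)·(32) = 128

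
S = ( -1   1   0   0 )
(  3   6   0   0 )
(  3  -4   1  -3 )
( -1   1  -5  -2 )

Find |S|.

det(S) = 153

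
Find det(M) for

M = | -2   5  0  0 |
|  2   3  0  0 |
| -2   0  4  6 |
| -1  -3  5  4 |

224

M is block lower-triangular with a 2×2 block and a 2×2 block on the diagonal, so its determinant equals the product of the determinants of the diagonal blocks.
det of the 2×2 block = -16
det of the 2×2 block = -14
det = (-16)·(-14) = 224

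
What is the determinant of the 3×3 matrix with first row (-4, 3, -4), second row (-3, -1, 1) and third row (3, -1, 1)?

Expand along row 1:
  + (-4) · |-1 1; -1 1| = (-4)·(-1 − (-1)) = 0
  − 3 · |-3 1; 3 1| = −3·(-3 − 3) = 18
  + (-4) · |-3 -1; 3 -1| = (-4)·(3 − (-3)) = -24
Sum: (0) + (18) + (-24) = -6

-6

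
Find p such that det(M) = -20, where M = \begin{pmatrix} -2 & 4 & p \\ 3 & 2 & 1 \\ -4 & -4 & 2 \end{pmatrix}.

Expanding along the row containing p, det(M) is linear in p: det(M) = (-4)·p + (-56).
Set (-4)·p + (-56) = -20  ⇒  (-4)·p = 36  ⇒  p = -9.

p = -9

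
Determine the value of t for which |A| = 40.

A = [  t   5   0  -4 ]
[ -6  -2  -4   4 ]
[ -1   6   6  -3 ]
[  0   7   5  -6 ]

t = -5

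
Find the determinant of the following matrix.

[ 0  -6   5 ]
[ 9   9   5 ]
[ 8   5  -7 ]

Expand along column 1:
  − 9 · |-6 5; 5 -7| = −9·(42 − 25) = -153
  + 8 · |-6 5; 9 5| = 8·(-30 − 45) = -600
Sum: (-153) + (-600) = -753

-753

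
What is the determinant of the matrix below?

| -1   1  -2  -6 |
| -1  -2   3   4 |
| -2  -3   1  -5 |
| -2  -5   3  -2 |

Expand along row 1:
  + (-1) · M_11   where M_11 = det([-2 3 4; -3 1 -5; -5 3 -2]) = 15
  − (1) · M_12   where M_12 = det([-1 3 4; -2 1 -5; -2 3 -2]) = -11
  + (-2) · M_13   where M_13 = det([-1 -2 4; -2 -3 -5; -2 -5 -2]) = 23
  − (-6) · M_14   where M_14 = det([-1 -2 3; -2 -3 1; -2 -5 3]) = 8
det = (+1)·(-1)·(15) + (-1)·(1)·(-11) + (+1)·(-2)·(23) + (-1)·(-6)·(8) = -2

The determinant is -2.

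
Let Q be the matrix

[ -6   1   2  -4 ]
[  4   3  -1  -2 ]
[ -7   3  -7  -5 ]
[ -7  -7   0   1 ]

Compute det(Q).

|Q| = -1058

Expand along row 4 (it has 1 zero):
  − (-7) · M_41   where M_41 = det([1 2 -4; 3 -1 -2; 3 -7 -5]) = 81
  + (-7) · M_42   where M_42 = det([-6 2 -4; 4 -1 -2; -7 -7 -5]) = 262
  + (1) · M_44   where M_44 = det([-6 1 2; 4 3 -1; -7 3 -7]) = 209
det = (-1)·(-7)·(81) + (+1)·(-7)·(262) + (+1)·(1)·(209) = -1058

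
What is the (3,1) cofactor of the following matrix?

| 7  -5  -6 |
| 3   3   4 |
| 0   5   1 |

-2

Delete row 3 and column 1; the remaining 2×2 submatrix is [-5 -6; 3 4].
Its determinant is (-5)·4 − (-6)·3 = -2.
The cofactor carries sign (−1)^(3+1) = +1, so C_{3,1} = +(-2) = -2.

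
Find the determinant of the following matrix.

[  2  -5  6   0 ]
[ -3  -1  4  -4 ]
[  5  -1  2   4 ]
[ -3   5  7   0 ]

-384

Expand along column 4 (it has 2 zeros):
  + (-4) · M_24   where M_24 = det([2 -5 6; 5 -1 2; -3 5 7]) = 303
  − (4) · M_34   where M_34 = det([2 -5 6; -3 -1 4; -3 5 7]) = -207
det = (+1)·(-4)·(303) + (-1)·(4)·(-207) = -384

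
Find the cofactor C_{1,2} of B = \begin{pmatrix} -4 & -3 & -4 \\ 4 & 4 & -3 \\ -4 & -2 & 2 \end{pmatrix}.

The cofactor is 4.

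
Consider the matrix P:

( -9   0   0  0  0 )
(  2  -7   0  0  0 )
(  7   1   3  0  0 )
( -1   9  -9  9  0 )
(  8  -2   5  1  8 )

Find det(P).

13608

P is lower triangular, so det(P) is the product of the diagonal entries:
det = (-9) · (-7) · (3) · (9) · (8) = 13608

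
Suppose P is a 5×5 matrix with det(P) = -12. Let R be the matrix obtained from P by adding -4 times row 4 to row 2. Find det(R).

-12

Adding a multiple of one row to another leaves the determinant unchanged.
det(R) = (1)·(-12) = -12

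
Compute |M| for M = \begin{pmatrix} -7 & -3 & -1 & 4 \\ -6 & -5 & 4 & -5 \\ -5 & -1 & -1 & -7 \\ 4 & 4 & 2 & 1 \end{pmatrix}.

Expand along row 1:
  + (-7) · M_11   where M_11 = det([-5 4 -5; -1 -1 -7; 4 2 1]) = -183
  − (-3) · M_12   where M_12 = det([-6 4 -5; -5 -1 -7; 4 2 1]) = -140
  + (-1) · M_13   where M_13 = det([-6 -5 -5; -5 -1 -7; 4 4 1]) = 33
  − (4) · M_14   where M_14 = det([-6 -5 4; -5 -1 -1; 4 4 2]) = -106
det = (+1)·(-7)·(-183) + (-1)·(-3)·(-140) + (+1)·(-1)·(33) + (-1)·(4)·(-106) = 1252

|M| = 1252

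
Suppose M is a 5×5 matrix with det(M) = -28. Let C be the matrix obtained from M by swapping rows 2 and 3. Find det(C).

28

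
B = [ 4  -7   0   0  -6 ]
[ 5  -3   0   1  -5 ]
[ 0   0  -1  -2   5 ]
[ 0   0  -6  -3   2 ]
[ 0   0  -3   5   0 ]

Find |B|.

B is block upper-triangular with a 2×2 block and a 3×3 block on the diagonal, so its determinant equals the product of the determinants of the diagonal blocks.
det of the 2×2 block = 23
det of the 3×3 block = -173
det = (23)·(-173) = -3979

-3979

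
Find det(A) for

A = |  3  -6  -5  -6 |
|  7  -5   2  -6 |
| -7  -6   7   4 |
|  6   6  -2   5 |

Expand along row 1:
  + (3) · M_11   where M_11 = det([-5 2 -6; -6 7 4; 6 -2 5]) = 73
  − (-6) · M_12   where M_12 = det([7 2 -6; -7 7 4; 6 -2 5]) = 587
  + (-5) · M_13   where M_13 = det([7 -5 -6; -7 -6 4; 6 6 5]) = -637
  − (-6) · M_14   where M_14 = det([7 -5 2; -7 -6 7; 6 6 -2]) = -362
det = (+1)·(3)·(73) + (-1)·(-6)·(587) + (+1)·(-5)·(-637) + (-1)·(-6)·(-362) = 4754

The determinant is 4754.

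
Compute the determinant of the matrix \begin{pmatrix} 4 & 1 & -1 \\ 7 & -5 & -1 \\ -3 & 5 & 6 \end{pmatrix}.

The determinant is -159.

Expand along row 1:
  + 4 · |-5 -1; 5 6| = 4·(-30 − (-5)) = -100
  − 1 · |7 -1; -3 6| = −1·(42 − 3) = -39
  + (-1) · |7 -5; -3 5| = (-1)·(35 − 15) = -20
Sum: (-100) + (-39) + (-20) = -159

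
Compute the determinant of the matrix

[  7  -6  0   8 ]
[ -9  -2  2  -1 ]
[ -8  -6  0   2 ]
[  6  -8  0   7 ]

-420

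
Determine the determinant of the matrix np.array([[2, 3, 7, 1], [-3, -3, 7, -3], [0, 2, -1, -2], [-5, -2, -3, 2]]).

Expand along row 3 (it has 1 zero):
  − (2) · M_32   where M_32 = det([2 7 1; -3 7 -3; -5 -3 2]) = 201
  + (-1) · M_33   where M_33 = det([2 3 1; -3 -3 -3; -5 -2 2]) = 30
  − (-2) · M_34   where M_34 = det([2 3 7; -3 -3 7; -5 -2 -3]) = -149
det = (-1)·(2)·(201) + (+1)·(-1)·(30) + (-1)·(-2)·(-149) = -730

-730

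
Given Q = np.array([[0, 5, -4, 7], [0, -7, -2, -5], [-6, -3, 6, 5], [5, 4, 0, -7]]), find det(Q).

det(Q) = -232

Expand along column 1 (it has 2 zeros):
  + (-6) · M_31   where M_31 = det([5 -4 7; -7 -2 -5; 4 0 -7]) = 402
  − (5) · M_41   where M_41 = det([5 -4 7; -7 -2 -5; -3 6 5]) = -436
det = (+1)·(-6)·(402) + (-1)·(5)·(-436) = -232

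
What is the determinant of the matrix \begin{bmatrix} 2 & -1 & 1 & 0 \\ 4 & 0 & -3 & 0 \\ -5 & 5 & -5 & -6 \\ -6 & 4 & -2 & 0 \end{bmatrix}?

84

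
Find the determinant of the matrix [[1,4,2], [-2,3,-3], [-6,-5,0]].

The determinant is 113.

Expand along row 3:
  + (-6) · |4 2; 3 -3| = (-6)·(-12 − 6) = 108
  − (-5) · |1 2; -2 -3| = −(-5)·(-3 − (-4)) = 5
Sum: (108) + (5) = 113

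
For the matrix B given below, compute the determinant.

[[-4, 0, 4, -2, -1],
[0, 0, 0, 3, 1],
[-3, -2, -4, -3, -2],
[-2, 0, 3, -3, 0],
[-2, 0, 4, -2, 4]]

Expand along column 2 (it has 4 zeros):
  − (-2) · M_32   where M_32 = det([-4 4 -2 -1; 0 0 3 1; -2 3 -3 0; -2 4 -2 4]) = 30
det = (-1)·(-2)·(30) = 60

det(B) = 60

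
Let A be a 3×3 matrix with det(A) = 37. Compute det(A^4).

det(A^4) = (det A)^4 = (37)^4 = 1874161

The determinant is 1874161.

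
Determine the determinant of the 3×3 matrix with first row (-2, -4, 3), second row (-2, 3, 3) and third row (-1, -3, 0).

Expand along row 3:
  + (-1) · |-4 3; 3 3| = (-1)·(-12 − 9) = 21
  − (-3) · |-2 3; -2 3| = −(-3)·(-6 − (-6)) = 0
Sum: (21) + (0) = 21

21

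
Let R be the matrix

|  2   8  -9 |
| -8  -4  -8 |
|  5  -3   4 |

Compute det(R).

Expand along row 1:
  + 2 · |-4 -8; -3 4| = 2·(-16 − 24) = -80
  − 8 · |-8 -8; 5 4| = −8·(-32 − (-40)) = -64
  + (-9) · |-8 -4; 5 -3| = (-9)·(24 − (-20)) = -396
Sum: (-80) + (-64) + (-396) = -540

-540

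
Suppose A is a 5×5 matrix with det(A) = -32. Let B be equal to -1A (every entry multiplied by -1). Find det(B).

|B| = 32

For a 5×5 matrix, det(-1A) = (-1)^5·det(A) = -1·det(A).
det(B) = (-1)·(-32) = 32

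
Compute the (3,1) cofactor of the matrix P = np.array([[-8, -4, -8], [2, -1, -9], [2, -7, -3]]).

Delete row 3 and column 1; the remaining 2×2 submatrix is [-4 -8; -1 -9].
Its determinant is (-4)·(-9) − (-8)·(-1) = 28.
The cofactor carries sign (−1)^(3+1) = +1, so C_{3,1} = +(28) = 28.

28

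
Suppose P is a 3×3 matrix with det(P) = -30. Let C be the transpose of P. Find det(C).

det(Pᵀ) = det(P).
det(C) = (1)·(-30) = -30

det(C) = -30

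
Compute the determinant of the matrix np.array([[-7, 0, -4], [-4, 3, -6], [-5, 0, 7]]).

The determinant is -207.

Expand along column 2:
  + 3 · |-7 -4; -5 7| = 3·(-49 − 20) = -207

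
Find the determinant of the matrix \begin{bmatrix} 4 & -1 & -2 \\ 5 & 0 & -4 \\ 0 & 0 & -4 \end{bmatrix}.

Expand along column 2:
  − (-1) · |5 -4; 0 -4| = −(-1)·(-20 − 0) = -20

-20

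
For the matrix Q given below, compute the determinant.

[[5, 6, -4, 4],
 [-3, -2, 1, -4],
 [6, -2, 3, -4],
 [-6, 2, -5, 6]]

det(Q) = -292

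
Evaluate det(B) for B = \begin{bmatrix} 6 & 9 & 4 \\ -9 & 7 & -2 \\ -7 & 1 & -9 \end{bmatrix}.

-809

Expand along column 1:
  + 6 · |7 -2; 1 -9| = 6·(-63 − (-2)) = -366
  − (-9) · |9 4; 1 -9| = −(-9)·(-81 − 4) = -765
  + (-7) · |9 4; 7 -2| = (-7)·(-18 − 28) = 322
Sum: (-366) + (-765) + (322) = -809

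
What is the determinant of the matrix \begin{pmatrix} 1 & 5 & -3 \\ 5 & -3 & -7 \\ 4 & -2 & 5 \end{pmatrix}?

-300

Expand along column 1:
  + 1 · |-3 -7; -2 5| = 1·(-15 − 14) = -29
  − 5 · |5 -3; -2 5| = −5·(25 − 6) = -95
  + 4 · |5 -3; -3 -7| = 4·(-35 − 9) = -176
Sum: (-29) + (-95) + (-176) = -300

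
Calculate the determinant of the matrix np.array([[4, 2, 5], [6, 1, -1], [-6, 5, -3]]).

Expand along column 1:
  + 4 · |1 -1; 5 -3| = 4·(-3 − (-5)) = 8
  − 6 · |2 5; 5 -3| = −6·(-6 − 25) = 186
  + (-6) · |2 5; 1 -1| = (-6)·(-2 − 5) = 42
Sum: (8) + (186) + (42) = 236

The determinant is 236.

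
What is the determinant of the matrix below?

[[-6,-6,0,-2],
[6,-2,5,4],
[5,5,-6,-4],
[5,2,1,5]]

The determinant is -982.

Expand along row 1 (it has 1 zero):
  + (-6) · M_11   where M_11 = det([-2 5 4; 5 -6 -4; 2 1 5]) = -45
  − (-6) · M_12   where M_12 = det([6 5 4; 5 -6 -4; 5 1 5]) = -241
  − (-2) · M_14   where M_14 = det([6 -2 5; 5 5 -6; 5 2 1]) = 97
det = (+1)·(-6)·(-45) + (-1)·(-6)·(-241) + (-1)·(-2)·(97) = -982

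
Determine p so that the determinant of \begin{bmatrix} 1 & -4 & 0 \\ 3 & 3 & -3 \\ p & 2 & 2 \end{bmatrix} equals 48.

p = 1

Expanding along the column containing p, det(A) is linear in p: det(A) = (12)·p + (36).
Set (12)·p + (36) = 48  ⇒  (12)·p = 12  ⇒  p = 1.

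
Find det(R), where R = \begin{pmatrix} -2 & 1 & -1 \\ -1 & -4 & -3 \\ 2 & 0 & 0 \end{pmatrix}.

Expand along row 3:
  + 2 · |1 -1; -4 -3| = 2·(-3 − 4) = -14

det(R) = -14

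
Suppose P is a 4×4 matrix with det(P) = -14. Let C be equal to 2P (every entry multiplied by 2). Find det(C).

For a 4×4 matrix, det(2P) = 2^4·det(P) = 16·det(P).
det(C) = (16)·(-14) = -224

|C| = -224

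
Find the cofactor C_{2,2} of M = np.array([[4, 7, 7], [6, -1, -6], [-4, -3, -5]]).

Delete row 2 and column 2; the remaining 2×2 submatrix is [4 7; -4 -5].
Its determinant is 4·(-5) − 7·(-4) = 8.
The cofactor carries sign (−1)^(2+2) = +1, so C_{2,2} = +(8) = 8.

8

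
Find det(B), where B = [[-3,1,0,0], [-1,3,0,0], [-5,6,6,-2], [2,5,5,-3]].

B is block lower-triangular with a 2×2 block and a 2×2 block on the diagonal, so its determinant equals the product of the determinants of the diagonal blocks.
det of the 2×2 block = -8
det of the 2×2 block = -8
det = (-8)·(-8) = 64

The determinant is 64.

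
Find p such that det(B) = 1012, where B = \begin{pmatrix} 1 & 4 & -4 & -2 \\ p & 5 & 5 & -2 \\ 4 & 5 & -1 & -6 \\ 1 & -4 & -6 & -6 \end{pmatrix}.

Expanding along the row containing p, det(B) is linear in p: det(B) = (268)·p + (-864).
Set (268)·p + (-864) = 1012  ⇒  (268)·p = 1876  ⇒  p = 7.

p = 7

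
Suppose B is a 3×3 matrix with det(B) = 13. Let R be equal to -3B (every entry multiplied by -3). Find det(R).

det(R) = -351

For a 3×3 matrix, det(-3B) = (-3)^3·det(B) = -27·det(B).
det(R) = (-27)·(13) = -351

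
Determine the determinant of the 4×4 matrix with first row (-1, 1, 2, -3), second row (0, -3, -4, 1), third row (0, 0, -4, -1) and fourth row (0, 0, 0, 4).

-48

The matrix is upper triangular, so the determinant is the product of the diagonal entries:
det = (-1) · (-3) · (-4) · (4) = -48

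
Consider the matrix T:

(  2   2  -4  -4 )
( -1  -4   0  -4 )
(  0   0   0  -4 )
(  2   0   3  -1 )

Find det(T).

The determinant is -200.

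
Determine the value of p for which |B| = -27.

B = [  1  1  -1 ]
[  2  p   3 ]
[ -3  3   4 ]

5

Expanding along the row containing p, det(B) is linear in p: det(B) = (1)·p + (-32).
Set (1)·p + (-32) = -27  ⇒  (1)·p = 5  ⇒  p = 5.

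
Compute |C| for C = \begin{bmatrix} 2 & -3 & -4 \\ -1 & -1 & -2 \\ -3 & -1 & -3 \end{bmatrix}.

det(C) = 1

Expand along column 1:
  + 2 · |-1 -2; -1 -3| = 2·(3 − 2) = 2
  − (-1) · |-3 -4; -1 -3| = −(-1)·(9 − 4) = 5
  + (-3) · |-3 -4; -1 -2| = (-3)·(6 − 4) = -6
Sum: (2) + (5) + (-6) = 1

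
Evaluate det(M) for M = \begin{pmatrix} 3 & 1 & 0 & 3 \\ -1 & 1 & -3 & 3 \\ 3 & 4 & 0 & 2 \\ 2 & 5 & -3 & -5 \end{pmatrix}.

-270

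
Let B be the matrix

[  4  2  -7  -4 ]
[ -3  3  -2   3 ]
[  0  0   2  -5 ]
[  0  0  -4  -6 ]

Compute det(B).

B is block upper-triangular with a 2×2 block and a 2×2 block on the diagonal, so its determinant equals the product of the determinants of the diagonal blocks.
det of the 2×2 block = 18
det of the 2×2 block = -32
det = (18)·(-32) = -576

det(B) = -576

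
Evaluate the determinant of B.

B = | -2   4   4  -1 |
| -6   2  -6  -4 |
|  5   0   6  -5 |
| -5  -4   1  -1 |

|B| = 2638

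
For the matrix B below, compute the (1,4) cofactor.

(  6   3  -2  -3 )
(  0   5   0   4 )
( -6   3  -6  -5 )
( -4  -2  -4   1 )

Delete row 1 and column 4; the remaining 3×3 submatrix is [0 5 0; -6 3 -6; -4 -2 -4].
Its determinant is 0.
The cofactor carries sign (−1)^(1+4) = −1, so C_{1,4} = −(0) = 0.

0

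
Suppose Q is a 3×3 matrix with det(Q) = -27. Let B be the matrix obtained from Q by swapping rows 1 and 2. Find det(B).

Swapping two rows multiplies the determinant by −1.
det(B) = (-1)·(-27) = 27

27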